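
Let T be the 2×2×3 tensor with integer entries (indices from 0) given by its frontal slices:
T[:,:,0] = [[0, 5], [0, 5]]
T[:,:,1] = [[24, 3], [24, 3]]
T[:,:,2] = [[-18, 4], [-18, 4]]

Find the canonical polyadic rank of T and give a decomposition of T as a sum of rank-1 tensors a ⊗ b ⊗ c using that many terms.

Lower bound: the mode-3 unfolding of T (rows indexed by k, columns by (i,j) = (0,0), (0,1), (1,0), (1,1)) is [[0, 5, 0, 5], [24, 3, 24, 3], [-18, 4, -18, 4]].
There the 2×2 minor on rows k ∈ {0, 1}, columns (i,j) ∈ {(0,0), (0,1)} is det [[0, 5], [24, 3]] = -120 ≠ 0, so this unfolding has rank ≥ 2; CP rank is at least every unfolding rank, so rank(T) ≥ 2. (This is only a lower bound: in general the CP rank may exceed every unfolding rank, so we still need to exhibit 2 rank-1 terms summing to T.)
Upper bound — finding two terms. Every mode-1 slice of T is a multiple of one matrix: T[i,:,:] = a[i]·M with a = [1, 1] and M = [[0, 24, -18], [5, 3, 4]] (rows indexed by j, columns by k). So it suffices to write M as a sum of two rank-1 matrices.
Splitting M by its rows (j = 0, 1), M = [1, 0][0, 24, -18]ᵀ + [0, 1][5, 3, 4]ᵀ.
Hence T = [1, 1] ⊗ [1, 0] ⊗ [0, 24, -18] + [1, 1] ⊗ [0, 1] ⊗ [5, 3, 4], so rank(T) ≤ 2.
These bounds meet, so rank(T) = 2.

rank(T) = 2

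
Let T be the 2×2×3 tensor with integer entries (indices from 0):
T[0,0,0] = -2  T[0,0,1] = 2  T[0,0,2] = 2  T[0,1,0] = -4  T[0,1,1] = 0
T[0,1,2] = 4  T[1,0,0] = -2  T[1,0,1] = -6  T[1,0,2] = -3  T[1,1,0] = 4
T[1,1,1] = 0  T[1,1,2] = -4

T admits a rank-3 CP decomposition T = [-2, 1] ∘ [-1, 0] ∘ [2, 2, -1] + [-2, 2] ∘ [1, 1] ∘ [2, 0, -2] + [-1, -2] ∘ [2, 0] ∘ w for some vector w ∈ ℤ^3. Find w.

w = [1, 1, 0]

Subtract the known terms from T to get the rank-1 residual R = [-1, -2] ∘ [2, 0] ∘ w, so R[i,j,k] = a[i]·b[j]·w[k]. Pick indices with nonzero a[0]·b[0] = (-1)·(2) = -2. Only the fibre through (0,0,·) is needed: R[0,0,:] = T[0,0,:] − Σₗ aₗ[0]bₗ[0]cₗ = [-2, 2, 2] − (-2)·(-1)·[2, 2, -1] − (-2)·(1)·[2, 0, -2] = [-2, -2, 0]. Then w[k] = R[0,0,k] / -2 for each k, giving w = [-2, -2, 0] / -2 = [1, 1, 0].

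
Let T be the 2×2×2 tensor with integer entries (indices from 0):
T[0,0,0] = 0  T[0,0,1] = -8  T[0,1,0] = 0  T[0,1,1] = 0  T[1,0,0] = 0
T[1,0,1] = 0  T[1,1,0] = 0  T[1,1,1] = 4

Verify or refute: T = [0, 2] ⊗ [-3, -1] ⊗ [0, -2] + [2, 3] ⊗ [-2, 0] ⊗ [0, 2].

Reconstruct entrywise from the claimed factors. For example, T[1,1,1] = 4 and Σₗ aₗ[1]bₗ[1]cₗ[1] = (2)·(-1)·(-2) + (3)·(0)·(2) = 4; checking all 8 entries, every one matches. The claim holds.

Yes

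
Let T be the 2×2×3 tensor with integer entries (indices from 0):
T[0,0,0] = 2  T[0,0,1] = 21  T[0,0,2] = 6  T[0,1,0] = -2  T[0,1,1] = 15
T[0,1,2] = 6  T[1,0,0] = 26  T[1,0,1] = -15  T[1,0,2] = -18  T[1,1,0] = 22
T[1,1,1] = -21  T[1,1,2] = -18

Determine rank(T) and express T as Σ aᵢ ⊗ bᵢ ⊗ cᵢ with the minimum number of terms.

Lower bound: the mode-3 unfolding of T (rows indexed by k, columns by (i,j) = (0,0), (0,1), (1,0), (1,1)) is [[2, -2, 26, 22], [21, 15, -15, -21], [6, 6, -18, -18]].
There the 2×2 minor on rows k ∈ {0, 1}, columns (i,j) ∈ {(0,0), (0,1)} is det [[2, -2], [21, 15]] = 72 ≠ 0, so this unfolding has rank ≥ 2; CP rank is at least every unfolding rank, so rank(T) ≥ 2. (Unfolding ranks only ever bound the CP rank from below — rank(T) can be strictly larger than all of them — so the matching upper bound has to come from an explicit 2-term decomposition.)
Upper bound — finding two terms. Write S_k = T[:,:,k] for the frontal slices: S₀ = [[2, -2], [26, 22]], S₁ = [[21, 15], [-15, -21]], S₂ = [[6, 6], [-18, -18]].
If T = a₁ ⊗ b₁ ⊗ c₁ + a₂ ⊗ b₂ ⊗ c₂ then each S_k = c₁[k]·a₁b₁ᵀ + c₂[k]·a₂b₂ᵀ. S₀ and S₁ are linearly independent, so a₁b₁ᵀ and a₂b₂ᵀ must span the same plane of matrices: they are the rank-1 matrices of the form x·S₀ + y·S₁.
det(x·S₀ + y·S₁) is 96·x² − 216·y² = 24·(2·x − 3·y)(2·x + 3·y), vanishing at (x:y) = (3:2) and (3:-2).
M₁ = 3·S₀ + 2·S₁ = [[48, 24], [48, 24]] = 24·[1, 1][2, 1]ᵀ and M₂ = 3·S₀ − 2·S₁ = [[-36, -36], [108, 108]] = (-36)·[1, -3][1, 1]ᵀ, so take a₁ = [1, 1], b₁ = [2, 1], a₂ = [1, -3], b₂ = [1, 1].
Each slice is an integer combination of E₁ = a₁b₁ᵀ and E₂ = a₂b₂ᵀ: S₀ = 4·E₁ − 6·E₂, S₁ = 6·E₁ + 9·E₂, S₂ = 6·E₂; reading off coefficients, c₁ = [4, 6, 0] and c₂ = [-6, 9, 6].
Hence T = [1, 1] ⊗ [2, 1] ⊗ [4, 6, 0] + [1, -3] ⊗ [1, 1] ⊗ [-6, 9, 6], so rank(T) ≤ 2.
These bounds meet, so rank(T) = 2.
Check entry T[0,0,0] = 2: (1)·(2)·(4) + (1)·(1)·(-6) = 2.

rank(T) = 2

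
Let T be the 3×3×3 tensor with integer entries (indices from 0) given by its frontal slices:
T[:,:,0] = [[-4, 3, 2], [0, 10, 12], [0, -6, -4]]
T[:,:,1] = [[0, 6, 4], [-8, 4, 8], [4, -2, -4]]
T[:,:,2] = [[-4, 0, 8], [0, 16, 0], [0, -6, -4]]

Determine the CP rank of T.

Lower bound: in the mode-3 unfolding of T (rows indexed by k, columns by (i,j)) the 3×3 minor on rows k ∈ {0, 1, 2}, columns (i,j) ∈ {(0,0), (0,1), (0,2)} is det [[-4, 3, 2], [0, 6, 4], [-4, 0, 8]] = -192 ≠ 0, so that unfolding has rank ≥ 3 and hence rank(T) ≥ 3 (CP rank is at least every unfolding rank, though it can be larger).
Upper bound: T is a sum of 3 rank-1 terms, T = [1, -2, 0] (x) [0, 1, -2] (x) [1, 0, -2] + [1, -2, 1] (x) [1, 1, 0] (x) [-2, 2, -2] + [1, 2, -1] (x) [1, -2, -2] (x) [-2, -2, -2] (written with every a and b primitive with positive leading entry and the scale carried by c; CP decompositions are not unique, and this one is verified by expanding entrywise), so rank(T) ≤ 3.
These bounds meet, so rank(T) = 3.

3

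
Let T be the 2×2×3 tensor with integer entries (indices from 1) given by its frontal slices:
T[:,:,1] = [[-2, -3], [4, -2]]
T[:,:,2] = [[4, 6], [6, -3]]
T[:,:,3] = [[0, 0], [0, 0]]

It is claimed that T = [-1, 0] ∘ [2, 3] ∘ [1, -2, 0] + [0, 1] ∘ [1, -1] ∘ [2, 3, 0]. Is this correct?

No

Reconstruct entry (2,1,1) from the claimed factors: Σₗ aₗ[2]bₗ[1]cₗ[1] = (0)·(2)·(1) + (1)·(1)·(2) = 2, but T[2,1,1] = 4. The claim is false.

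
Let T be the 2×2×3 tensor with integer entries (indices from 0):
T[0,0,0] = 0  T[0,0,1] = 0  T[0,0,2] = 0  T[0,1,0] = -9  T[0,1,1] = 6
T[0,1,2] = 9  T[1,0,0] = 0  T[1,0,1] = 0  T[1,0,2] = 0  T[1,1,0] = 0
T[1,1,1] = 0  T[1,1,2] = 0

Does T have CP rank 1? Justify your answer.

Yes

The mode-1 fibre T[:,1,0] = [-9, 0] gives a = [1, 0] (primitive direction); the mode-2 fibre T[0,:,0] = [0, -9] gives b = [0, 1]; then c[k] = T[0,1,k] / (a[0]·b[1]) = [-9, 6, 9] / 1 = [-9, 6, 9].
Expanding [1, 0] ⊗ [0, 1] ⊗ [-9, 6, 9] reproduces all 12 entries of T, so T = [1, 0] ⊗ [0, 1] ⊗ [-9, 6, 9] and rank(T) ≤ 1.
Equivalently every frontal slice T[:,:,k] is c[k] times the rank-1 matrix [1, 0] ⊗ [0, 1]. So T has rank 1 (it is nonzero).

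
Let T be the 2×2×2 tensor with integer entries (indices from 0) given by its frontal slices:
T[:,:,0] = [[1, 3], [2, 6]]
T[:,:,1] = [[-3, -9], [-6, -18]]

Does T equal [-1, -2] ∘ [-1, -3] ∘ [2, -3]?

No

Reconstruct entry (0,0,0) from the claimed factors: Σₗ aₗ[0]bₗ[0]cₗ[0] = (-1)·(-1)·(2) = 2, but T[0,0,0] = 1. The claim is false.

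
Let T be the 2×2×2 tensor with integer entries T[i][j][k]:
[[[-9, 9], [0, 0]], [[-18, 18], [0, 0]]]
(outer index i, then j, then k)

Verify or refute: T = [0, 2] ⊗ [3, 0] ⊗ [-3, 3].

Reconstruct entry (0,0,0) from the claimed factors: Σₗ aₗ[0]bₗ[0]cₗ[0] = (0)·(3)·(-3) = 0, but T[0,0,0] = -9. The claim is false.

No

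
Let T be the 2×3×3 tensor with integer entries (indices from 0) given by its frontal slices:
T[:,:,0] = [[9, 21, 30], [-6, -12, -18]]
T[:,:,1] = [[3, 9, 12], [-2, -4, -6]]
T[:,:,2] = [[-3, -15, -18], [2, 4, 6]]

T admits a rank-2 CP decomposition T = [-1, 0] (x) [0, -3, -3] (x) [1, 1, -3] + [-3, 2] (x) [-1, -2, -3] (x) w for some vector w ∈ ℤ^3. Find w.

Subtract the known terms from T to get the rank-1 residual R = [-3, 2] (x) [-1, -2, -3] (x) w, so R[i,j,k] = a[i]·b[j]·w[k]. Pick indices with nonzero a[0]·b[0] = (-3)·(-1) = 3. Only the fibre through (0,0,·) is needed: R[0,0,:] = T[0,0,:] − Σₗ aₗ[0]bₗ[0]cₗ = [9, 3, -3] − (-1)·(0)·[1, 1, -3] = [9, 3, -3]. Then w[k] = R[0,0,k] / 3 for each k, giving w = [9, 3, -3] / 3 = [3, 1, -1].

w = [3, 1, -1]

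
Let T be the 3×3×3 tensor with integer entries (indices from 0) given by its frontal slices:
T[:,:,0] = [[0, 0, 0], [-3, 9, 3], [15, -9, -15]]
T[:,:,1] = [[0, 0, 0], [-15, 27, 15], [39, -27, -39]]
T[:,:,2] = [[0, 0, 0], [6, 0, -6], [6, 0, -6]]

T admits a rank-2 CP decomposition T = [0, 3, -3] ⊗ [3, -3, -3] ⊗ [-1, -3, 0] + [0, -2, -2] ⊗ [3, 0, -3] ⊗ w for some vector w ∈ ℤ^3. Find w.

w = [-1, -2, -1]

Subtract the known terms from T to get the rank-1 residual R = [0, -2, -2] ⊗ [3, 0, -3] ⊗ w, so R[i,j,k] = a[i]·b[j]·w[k]. Pick indices with nonzero a[1]·b[0] = (-2)·(3) = -6. Only the fibre through (1,0,·) is needed: R[1,0,:] = T[1,0,:] − Σₗ aₗ[1]bₗ[0]cₗ = [-3, -15, 6] − (3)·(3)·[-1, -3, 0] = [6, 12, 6]. Then w[k] = R[1,0,k] / -6 for each k, giving w = [6, 12, 6] / -6 = [-1, -2, -1].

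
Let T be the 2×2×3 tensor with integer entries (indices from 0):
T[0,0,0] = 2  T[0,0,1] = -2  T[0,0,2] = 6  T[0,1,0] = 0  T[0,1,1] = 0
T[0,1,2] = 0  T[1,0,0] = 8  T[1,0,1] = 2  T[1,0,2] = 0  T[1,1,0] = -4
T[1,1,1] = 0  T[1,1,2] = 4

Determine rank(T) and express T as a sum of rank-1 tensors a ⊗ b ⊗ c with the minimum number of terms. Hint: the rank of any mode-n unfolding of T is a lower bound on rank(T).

rank(T) = 3

Lower bound: the mode-3 unfolding of T (rows indexed by k, columns by (i,j) = (0,0), (0,1), (1,0), (1,1)) is [[2, 0, 8, -4], [-2, 0, 2, 0], [6, 0, 0, 4]].
There the 3×3 minor on rows k ∈ {0, 1, 2}, columns (i,j) ∈ {(0,0), (1,0), (1,1)} is det [[2, 8, -4], [-2, 2, 0], [6, 0, 4]] = 128 ≠ 0, so this unfolding has rank ≥ 3; CP rank is at least every unfolding rank, so rank(T) ≥ 3. (Flattening ranks never certify an upper bound on CP rank; for that we must actually write T with 3 rank-1 terms.)
Upper bound: T is a sum of 3 rank-1 terms, T = [0, 1] ⊗ [1, -1] ⊗ [4, 0, -4] + [1, 0] ⊗ [1, 0] ⊗ [-2, -4, 2] + [1, 1] ⊗ [1, 0] ⊗ [4, 2, 4] (one valid choice — decompositions are not unique — normalised so each a, b is primitive with positive first nonzero entry; check it by expanding all entries), so rank(T) ≤ 3.
These bounds meet, so rank(T) = 3.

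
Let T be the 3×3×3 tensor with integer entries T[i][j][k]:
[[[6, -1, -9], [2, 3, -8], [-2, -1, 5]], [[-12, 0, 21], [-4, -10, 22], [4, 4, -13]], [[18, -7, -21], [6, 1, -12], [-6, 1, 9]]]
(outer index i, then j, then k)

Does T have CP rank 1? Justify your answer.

No

The mode-3 unfolding of T (rows indexed by k, columns by (i,j) = (0,0), (0,1), (0,2), (1,0), (1,1), (1,2), (2,0), (2,1), (2,2)) is [[6, 2, -2, -12, -4, 4, 18, 6, -6], [-1, 3, -1, 0, -10, 4, -7, 1, 1], [-9, -8, 5, 21, 22, -13, -21, -12, 9]].
There the 2×2 minor on rows k ∈ {0, 1}, columns (i,j) ∈ {(0,0), (0,1)} is det [[6, 2], [-1, 3]] = 20 ≠ 0, so this unfolding has rank ≥ 2; CP rank is at least every unfolding rank, so rank(T) ≥ 2.
In particular rank(T) ≥ 2 > 1, so T is not rank-1.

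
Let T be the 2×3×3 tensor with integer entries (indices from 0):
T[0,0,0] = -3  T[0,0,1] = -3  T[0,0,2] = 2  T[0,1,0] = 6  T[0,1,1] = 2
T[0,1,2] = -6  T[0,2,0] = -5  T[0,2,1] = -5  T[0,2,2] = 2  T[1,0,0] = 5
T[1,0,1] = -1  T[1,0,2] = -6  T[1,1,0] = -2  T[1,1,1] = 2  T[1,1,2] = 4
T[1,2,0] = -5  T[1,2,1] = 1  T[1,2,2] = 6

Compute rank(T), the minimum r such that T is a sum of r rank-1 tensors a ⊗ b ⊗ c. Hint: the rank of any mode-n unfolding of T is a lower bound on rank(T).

Lower bound: the mode-2 unfolding of T (rows indexed by j, columns by (i,k) = (0,0), (0,1), (0,2), (1,0), (1,1), (1,2)) is [[-3, -3, 2, 5, -1, -6], [6, 2, -6, -2, 2, 4], [-5, -5, 2, -5, 1, 6]].
There the 3×3 minor on rows j ∈ {0, 1, 2}, columns (i,k) ∈ {(0,0), (0,1), (0,2)} is det [[-3, -3, 2], [6, 2, -6], [-5, -5, 2]] = -16 ≠ 0, so this unfolding has rank ≥ 3; CP rank is at least every unfolding rank, so rank(T) ≥ 3. (This is only a lower bound: in general the CP rank may exceed every unfolding rank, so we still need to exhibit 3 rank-1 terms summing to T.)
Upper bound: T is a sum of 3 rank-1 terms, T = [1, -1] ⊗ [1, -2, -1] ⊗ [-1, 1, 2] + [1, 0] ⊗ [1, -1, 1] ⊗ [-4, -4, 2] + [1, 2] ⊗ [1, 0, -1] ⊗ [2, 0, -2] (written with every a and b primitive with positive leading entry and the scale carried by c; CP decompositions are not unique, and this one is verified by expanding entrywise), so rank(T) ≤ 3.
These bounds meet, so rank(T) = 3.

3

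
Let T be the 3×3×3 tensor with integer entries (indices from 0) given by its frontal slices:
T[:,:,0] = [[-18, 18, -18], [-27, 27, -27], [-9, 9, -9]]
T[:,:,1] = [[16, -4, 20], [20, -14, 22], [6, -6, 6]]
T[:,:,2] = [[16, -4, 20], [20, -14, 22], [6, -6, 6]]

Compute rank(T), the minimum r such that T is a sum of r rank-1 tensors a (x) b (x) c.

2

Lower bound: in the mode-3 unfolding of T (rows indexed by k, columns by (i,j)) the 2×2 minor on rows k ∈ {0, 1}, columns (i,j) ∈ {(0,0), (0,1)} is det [[-18, 18], [16, -4]] = -216 ≠ 0, so that unfolding has rank ≥ 2 and hence rank(T) ≥ 2 (CP rank is at least every unfolding rank, though it can be larger).
Upper bound: with S_k = T[:,:,k], the two rank-1 terms a₁b₁ᵀ, a₂b₂ᵀ are the rank-1 members of the pencil x·S₀ + y·S₁.
The 2×2 minor of x·S₀ + y·S₁ on rows {0,1}, columns {0,1} is 216·xy − 144·y² = 72·(3·x − 2·y)(y), vanishing at (x:y) = (2:3) and (1:0).
M₁ = 2·S₀ + 3·S₁ = [[12, 24, 24], [6, 12, 12], [0, 0, 0]] = 6·[2, 1, 0][1, 2, 2]ᵀ and M₂ = S₀ = [[-18, 18, -18], [-27, 27, -27], [-9, 9, -9]] = (-9)·[2, 3, 1][1, -1, 1]ᵀ, so take a₁ = [2, 1, 0], b₁ = [1, 2, 2], a₂ = [2, 3, 1], b₂ = [1, -1, 1].
Each slice is an integer combination of E₁ = a₁b₁ᵀ and E₂ = a₂b₂ᵀ: S₀ = −9·E₂, S₁ = 2·E₁ + 6·E₂, S₂ = 2·E₁ + 6·E₂; reading off coefficients, c₁ = [0, 2, 2] and c₂ = [-9, 6, 6].
Hence T = [2, 1, 0] (x) [1, 2, 2] (x) [0, 2, 2] + [2, 3, 1] (x) [1, -1, 1] (x) [-9, 6, 6], so rank(T) ≤ 2.
These bounds meet, so rank(T) = 2.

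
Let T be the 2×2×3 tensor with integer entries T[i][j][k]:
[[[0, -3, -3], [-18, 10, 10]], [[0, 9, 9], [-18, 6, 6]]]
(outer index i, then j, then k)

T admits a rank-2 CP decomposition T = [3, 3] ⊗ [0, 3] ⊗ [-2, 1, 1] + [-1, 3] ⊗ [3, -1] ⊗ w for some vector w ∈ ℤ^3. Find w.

w = [0, 1, 1]

Subtract the known terms from T to get the rank-1 residual R = [-1, 3] ⊗ [3, -1] ⊗ w, so R[i,j,k] = a[i]·b[j]·w[k]. Pick indices with nonzero a[0]·b[0] = (-1)·(3) = -3. Only the fibre through (0,0,·) is needed: R[0,0,:] = T[0,0,:] − Σₗ aₗ[0]bₗ[0]cₗ = [0, -3, -3] − (3)·(0)·[-2, 1, 1] = [0, -3, -3]. Then w[k] = R[0,0,k] / -3 for each k, giving w = [0, -3, -3] / -3 = [0, 1, 1].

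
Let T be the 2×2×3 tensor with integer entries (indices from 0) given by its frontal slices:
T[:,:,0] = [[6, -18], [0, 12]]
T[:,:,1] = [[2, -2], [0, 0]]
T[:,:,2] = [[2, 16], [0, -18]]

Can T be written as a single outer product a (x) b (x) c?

No

The mode-1 unfolding of T (rows indexed by i, columns by (j,k) = (0,0), (0,1), (0,2), (1,0), (1,1), (1,2)) is [[6, 2, 2, -18, -2, 16], [0, 0, 0, 12, 0, -18]].
There the 2×2 minor on rows i ∈ {0, 1}, columns (j,k) ∈ {(0,0), (1,0)} is det [[6, -18], [0, 12]] = 72 ≠ 0, so this unfolding has rank ≥ 2; CP rank is at least every unfolding rank, so rank(T) ≥ 2.
In particular rank(T) ≥ 2 > 1, so T is not rank-1.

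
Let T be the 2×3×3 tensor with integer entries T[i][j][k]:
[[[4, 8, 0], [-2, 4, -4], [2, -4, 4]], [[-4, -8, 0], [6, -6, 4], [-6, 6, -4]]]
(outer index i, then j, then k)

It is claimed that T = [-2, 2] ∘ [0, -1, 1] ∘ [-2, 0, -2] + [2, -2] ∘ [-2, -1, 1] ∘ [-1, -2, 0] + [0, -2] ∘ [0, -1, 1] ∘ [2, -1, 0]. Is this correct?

Reconstruct entrywise from the claimed factors. For example, T[0,1,1] = 4 and Σₗ aₗ[0]bₗ[1]cₗ[1] = (-2)·(-1)·(0) + (2)·(-1)·(-2) + (0)·(-1)·(-1) = 4; checking all 18 entries, every one matches. The claim holds.

Yes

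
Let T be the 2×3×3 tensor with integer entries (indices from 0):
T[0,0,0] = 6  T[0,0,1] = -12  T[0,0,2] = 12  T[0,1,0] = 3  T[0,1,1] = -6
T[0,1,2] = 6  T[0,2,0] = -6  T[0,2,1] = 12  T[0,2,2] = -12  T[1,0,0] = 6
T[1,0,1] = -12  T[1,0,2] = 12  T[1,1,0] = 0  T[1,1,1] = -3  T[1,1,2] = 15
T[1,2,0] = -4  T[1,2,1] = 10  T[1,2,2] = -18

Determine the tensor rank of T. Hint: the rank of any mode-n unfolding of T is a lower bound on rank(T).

2

Lower bound: the mode-3 unfolding of T (rows indexed by k, columns by (i,j) = (0,0), (0,1), (0,2), (1,0), (1,1), (1,2)) is [[6, 3, -6, 6, 0, -4], [-12, -6, 12, -12, -3, 10], [12, 6, -12, 12, 15, -18]].
There the 2×2 minor on rows k ∈ {0, 1}, columns (i,j) ∈ {(0,0), (1,1)} is det [[6, 0], [-12, -3]] = -18 ≠ 0, so this unfolding has rank ≥ 2; CP rank is at least every unfolding rank, so rank(T) ≥ 2. (Unfolding ranks only ever bound the CP rank from below — rank(T) can be strictly larger than all of them — so the matching upper bound has to come from an explicit 2-term decomposition.)
Upper bound — finding two terms. Write S_k = T[:,:,k] for the frontal slices: S₀ = [[6, 3, -6], [6, 0, -4]], S₁ = [[-12, -6, 12], [-12, -3, 10]], S₂ = [[12, 6, -12], [12, 15, -18]].
If T = a₁ ⊗ b₁ ⊗ c₁ + a₂ ⊗ b₂ ⊗ c₂ then each S_k = c₁[k]·a₁b₁ᵀ + c₂[k]·a₂b₂ᵀ. S₀ and S₁ are linearly independent, so a₁b₁ᵀ and a₂b₂ᵀ must span the same plane of matrices: they are the rank-1 matrices of the form x·S₀ + y·S₁.
The 2×2 minor of x·S₀ + y·S₁ on rows {0,1}, columns {0,1} is −18·x² + 54·xy − 36·y² = (-18)·(x − 2·y)(x − y), vanishing at (x:y) = (2:1) and (1:1).
M₁ = 2·S₀ + S₁ = [[0, 0, 0], [0, -3, 2]] = −[0, 1][0, 3, -2]ᵀ and M₂ = S₀ + S₁ = [[-6, -3, 6], [-6, -3, 6]] = (-3)·[1, 1][2, 1, -2]ᵀ, so take a₁ = [0, 1], b₁ = [0, 3, -2], a₂ = [1, 1], b₂ = [2, 1, -2].
Each slice is an integer combination of E₁ = a₁b₁ᵀ and E₂ = a₂b₂ᵀ: S₀ = −E₁ + 3·E₂, S₁ = E₁ − 6·E₂, S₂ = 3·E₁ + 6·E₂; reading off coefficients, c₁ = [-1, 1, 3] and c₂ = [3, -6, 6].
Hence T = [0, 1] ⊗ [0, 3, -2] ⊗ [-1, 1, 3] + [1, 1] ⊗ [2, 1, -2] ⊗ [3, -6, 6], so rank(T) ≤ 2.
These bounds meet, so rank(T) = 2.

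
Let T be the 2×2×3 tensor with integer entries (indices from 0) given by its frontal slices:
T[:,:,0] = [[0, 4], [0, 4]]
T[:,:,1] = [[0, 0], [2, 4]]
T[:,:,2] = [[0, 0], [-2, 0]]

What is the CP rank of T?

Lower bound: the mode-3 unfolding of T (rows indexed by k, columns by (i,j) = (0,0), (0,1), (1,0), (1,1)) is [[0, 4, 0, 4], [0, 0, 2, 4], [0, 0, -2, 0]].
There the 3×3 minor on rows k ∈ {0, 1, 2}, columns (i,j) ∈ {(0,1), (1,0), (1,1)} is det [[4, 0, 4], [0, 2, 4], [0, -2, 0]] = 32 ≠ 0, so this unfolding has rank ≥ 3; CP rank is at least every unfolding rank, so rank(T) ≥ 3. (This is only a lower bound: in general the CP rank may exceed every unfolding rank, so we still need to exhibit 3 rank-1 terms summing to T.)
Upper bound: T is a sum of 3 rank-1 terms, T = [0, 1] ∘ [1, 1] ∘ [-4, 0, -4] + [0, 1] ∘ [1, 2] ∘ [4, 2, 2] + [1, 0] ∘ [0, 1] ∘ [4, 0, 0] (written with every a and b primitive with positive leading entry and the scale carried by c; CP decompositions are not unique, and this one is verified by expanding entrywise), so rank(T) ≤ 3.
These bounds meet, so rank(T) = 3.
Check entry T[1,1,0] = 4: (1)·(1)·(-4) + (1)·(2)·(4) + (0)·(1)·(4) = 4.

3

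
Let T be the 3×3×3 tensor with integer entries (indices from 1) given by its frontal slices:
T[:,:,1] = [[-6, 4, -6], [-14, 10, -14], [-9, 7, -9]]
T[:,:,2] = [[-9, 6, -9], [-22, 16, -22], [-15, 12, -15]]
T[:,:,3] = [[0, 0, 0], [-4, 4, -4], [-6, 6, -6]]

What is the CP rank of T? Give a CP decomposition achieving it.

Lower bound: the mode-2 unfolding of T (rows indexed by j, columns by (i,k) = (1,1), (1,2), (1,3), (2,1), (2,2), (2,3), (3,1), (3,2), (3,3)) is [[-6, -9, 0, -14, -22, -4, -9, -15, -6], [4, 6, 0, 10, 16, 4, 7, 12, 6], [-6, -9, 0, -14, -22, -4, -9, -15, -6]].
There the 2×2 minor on rows j ∈ {1, 2}, columns (i,k) ∈ {(1,1), (2,1)} is det [[-6, -14], [4, 10]] = -4 ≠ 0, so this unfolding has rank ≥ 2; CP rank is at least every unfolding rank, so rank(T) ≥ 2. (Unfolding ranks only ever bound the CP rank from below — rank(T) can be strictly larger than all of them — so the matching upper bound has to come from an explicit 2-term decomposition.)
Upper bound — finding two terms. Write S_k = T[:,:,k] for the frontal slices: S₁ = [[-6, 4, -6], [-14, 10, -14], [-9, 7, -9]], S₂ = [[-9, 6, -9], [-22, 16, -22], [-15, 12, -15]], S₃ = [[0, 0, 0], [-4, 4, -4], [-6, 6, -6]].
If T = a₁ ⊗ b₁ ⊗ c₁ + a₂ ⊗ b₂ ⊗ c₂ then each S_k = c₁[k]·a₁b₁ᵀ + c₂[k]·a₂b₂ᵀ. S₁ and S₂ are linearly independent, so a₁b₁ᵀ and a₂b₂ᵀ must span the same plane of matrices: they are the rank-1 matrices of the form x·S₁ + y·S₂.
The 2×2 minor of x·S₁ + y·S₂ on rows {1,2}, columns {1,2} is −4·x² − 14·xy − 12·y² = (-2)·(2·x + 3·y)(x + 2·y), vanishing at (x:y) = (3:-2) and (2:-1).
M₁ = 3·S₁ − 2·S₂ = [[0, 0, 0], [2, -2, 2], [3, -3, 3]] = [0, 2, 3][1, -1, 1]ᵀ and M₂ = 2·S₁ − S₂ = [[-3, 2, -3], [-6, 4, -6], [-3, 2, -3]] = −[1, 2, 1][3, -2, 3]ᵀ, so take a₁ = [0, 2, 3], b₁ = [1, -1, 1], a₂ = [1, 2, 1], b₂ = [3, -2, 3].
Each slice is an integer combination of E₁ = a₁b₁ᵀ and E₂ = a₂b₂ᵀ: S₁ = −E₁ − 2·E₂, S₂ = −2·E₁ − 3·E₂, S₃ = −2·E₁; reading off coefficients, c₁ = [-1, -2, -2] and c₂ = [-2, -3, 0].
Hence T = [0, 2, 3] ⊗ [1, -1, 1] ⊗ [-1, -2, -2] + [1, 2, 1] ⊗ [3, -2, 3] ⊗ [-2, -3, 0], so rank(T) ≤ 2.
These bounds meet, so rank(T) = 2.
Check entry T[1,3,2] = -9: (0)·(1)·(-2) + (1)·(3)·(-3) = -9.

rank(T) = 2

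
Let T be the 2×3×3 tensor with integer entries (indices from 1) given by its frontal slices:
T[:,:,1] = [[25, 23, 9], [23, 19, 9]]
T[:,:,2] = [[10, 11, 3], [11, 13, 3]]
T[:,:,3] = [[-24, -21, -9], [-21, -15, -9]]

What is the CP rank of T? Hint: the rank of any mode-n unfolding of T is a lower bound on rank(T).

Lower bound: the mode-3 unfolding of T (rows indexed by k, columns by (i,j) = (1,1), (1,2), (1,3), (2,1), (2,2), (2,3)) is [[25, 23, 9, 23, 19, 9], [10, 11, 3, 11, 13, 3], [-24, -21, -9, -21, -15, -9]].
There the 2×2 minor on rows k ∈ {1, 2}, columns (i,j) ∈ {(1,1), (1,2)} is det [[25, 23], [10, 11]] = 45 ≠ 0, so this unfolding has rank ≥ 2; CP rank is at least every unfolding rank, so rank(T) ≥ 2. (Flattening ranks never certify an upper bound on CP rank; for that we must actually write T with 2 rank-1 terms.)
Upper bound — finding two terms. Write S_k = T[:,:,k] for the frontal slices: S₁ = [[25, 23, 9], [23, 19, 9]], S₂ = [[10, 11, 3], [11, 13, 3]], S₃ = [[-24, -21, -9], [-21, -15, -9]].
If T = a₁ ⊗ b₁ ⊗ c₁ + a₂ ⊗ b₂ ⊗ c₂ then each S_k = c₁[k]·a₁b₁ᵀ + c₂[k]·a₂b₂ᵀ. S₁ and S₂ are linearly independent, so a₁b₁ᵀ and a₂b₂ᵀ must span the same plane of matrices: they are the rank-1 matrices of the form x·S₁ + y·S₂.
The 2×2 minor of x·S₁ + y·S₂ on rows {1,2}, columns {1,2} is −54·x² + 9·xy + 9·y² = (-9)·(2·x − y)(3·x + y), vanishing at (x:y) = (1:2) and (1:-3).
M₁ = S₁ + 2·S₂ = [[45, 45, 15], [45, 45, 15]] = 15·(1, 1)(3, 3, 1)ᵀ and M₂ = S₁ − 3·S₂ = [[-5, -10, 0], [-10, -20, 0]] = (-5)·(1, 2)(1, 2, 0)ᵀ, so take a₁ = (1, 1), b₁ = (3, 3, 1), a₂ = (1, 2), b₂ = (1, 2, 0).
Each slice is an integer combination of E₁ = a₁b₁ᵀ and E₂ = a₂b₂ᵀ: S₁ = 9·E₁ − 2·E₂, S₂ = 3·E₁ + E₂, S₃ = −9·E₁ + 3·E₂; reading off coefficients, c₁ = (9, 3, -9) and c₂ = (-2, 1, 3).
Hence T = (1, 1) ⊗ (3, 3, 1) ⊗ (9, 3, -9) + (1, 2) ⊗ (1, 2, 0) ⊗ (-2, 1, 3), so rank(T) ≤ 2.
These bounds meet, so rank(T) = 2.
Check entry T[2,3,3] = -9: (1)·(1)·(-9) + (2)·(0)·(3) = -9.

2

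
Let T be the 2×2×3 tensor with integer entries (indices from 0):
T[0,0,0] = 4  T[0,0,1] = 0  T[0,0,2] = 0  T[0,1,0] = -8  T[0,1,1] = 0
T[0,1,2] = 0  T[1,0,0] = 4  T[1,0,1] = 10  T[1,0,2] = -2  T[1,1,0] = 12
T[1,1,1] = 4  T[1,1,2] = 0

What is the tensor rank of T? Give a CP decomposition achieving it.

rank(T) = 3

Lower bound: in the mode-3 unfolding of T (rows indexed by k, columns by (i,j)) the 3×3 minor on rows k ∈ {0, 1, 2}, columns (i,j) ∈ {(0,0), (1,0), (1,1)} is det [[4, 4, 12], [0, 10, 4], [0, -2, 0]] = 32 ≠ 0, so that unfolding has rank ≥ 3 and hence rank(T) ≥ 3 (CP rank is at least every unfolding rank, though it can be larger).
Upper bound: T is a sum of 3 rank-1 terms, T = [0, 1] ⊗ [1, 0] ⊗ [0, 2, -2] + [0, 1] ⊗ [2, 1] ⊗ [4, 4, 0] + [1, -1] ⊗ [1, -2] ⊗ [4, 0, 0] (one valid choice — decompositions are not unique — normalised so each a, b is primitive with positive first nonzero entry; check it by expanding all entries), so rank(T) ≤ 3.
These bounds meet, so rank(T) = 3.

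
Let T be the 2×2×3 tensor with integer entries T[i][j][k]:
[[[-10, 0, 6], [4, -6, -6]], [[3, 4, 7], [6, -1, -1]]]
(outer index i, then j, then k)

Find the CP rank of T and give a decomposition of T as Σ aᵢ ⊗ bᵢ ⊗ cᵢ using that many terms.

Lower bound: the mode-3 unfolding of T (rows indexed by k, columns by (i,j) = (0,0), (0,1), (1,0), (1,1)) is [[-10, 4, 3, 6], [0, -6, 4, -1], [6, -6, 7, -1]].
There the 3×3 minor on rows k ∈ {0, 1, 2}, columns (i,j) ∈ {(0,0), (0,1), (1,0)} is det [[-10, 4, 3], [0, -6, 4], [6, -6, 7]] = 384 ≠ 0, so this unfolding has rank ≥ 3; CP rank is at least every unfolding rank, so rank(T) ≥ 3. (Flattening ranks never certify an upper bound on CP rank; for that we must actually write T with 3 rank-1 terms.)
Upper bound: T is a sum of 3 rank-1 terms, T = [2, -1] ⊗ [2, 1] ⊗ [-2, -1, -1] + [2, 1] ⊗ [1, -1] ⊗ [-2, 2, 4] + [2, 1] ⊗ [1, 2] ⊗ [1, 0, 1] (one valid choice — decompositions are not unique — normalised so each a, b is primitive with positive first nonzero entry; check it by expanding all entries), so rank(T) ≤ 3.
These bounds meet, so rank(T) = 3.

rank(T) = 3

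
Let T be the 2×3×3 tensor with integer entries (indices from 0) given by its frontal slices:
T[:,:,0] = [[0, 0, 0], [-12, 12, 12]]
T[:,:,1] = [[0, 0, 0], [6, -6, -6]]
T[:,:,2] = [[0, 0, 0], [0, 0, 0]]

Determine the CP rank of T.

Lower bound: T ≠ 0 (e.g. T[1,0,0] = -12), so rank(T) ≥ 1.
Upper bound: if T = a (x) b (x) c then every fibre of T is a multiple of the corresponding factor, so read the factors off the fibres through the nonzero entry T[1,0,0] = -12.
The mode-1 fibre T[:,0,0] = [0, -12] gives a = [0, 1] (primitive direction); the mode-2 fibre T[1,:,0] = [-12, 12, 12] gives b = [1, -1, -1]; then c[k] = T[1,0,k] / (a[1]·b[0]) = [-12, 6, 0] / 1 = [-12, 6, 0].
Expanding [0, 1] (x) [1, -1, -1] (x) [-12, 6, 0] reproduces all 18 entries of T, so T = [0, 1] (x) [1, -1, -1] (x) [-12, 6, 0] and rank(T) ≤ 1.
These bounds meet, so rank(T) = 1.
Check entry T[0,1,0] = 0: (0)·(-1)·(-12) = 0.

1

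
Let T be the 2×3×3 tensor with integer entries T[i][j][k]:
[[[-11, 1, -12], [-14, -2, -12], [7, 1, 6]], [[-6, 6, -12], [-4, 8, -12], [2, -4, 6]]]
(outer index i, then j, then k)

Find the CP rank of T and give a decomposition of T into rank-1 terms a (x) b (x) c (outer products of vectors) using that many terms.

Lower bound: the mode-2 unfolding of T (rows indexed by j, columns by (i,k) = (0,0), (0,1), (0,2), (1,0), (1,1), (1,2)) is [[-11, 1, -12, -6, 6, -12], [-14, -2, -12, -4, 8, -12], [7, 1, 6, 2, -4, 6]].
There the 2×2 minor on rows j ∈ {0, 1}, columns (i,k) ∈ {(0,0), (0,1)} is det [[-11, 1], [-14, -2]] = 36 ≠ 0, so this unfolding has rank ≥ 2; CP rank is at least every unfolding rank, so rank(T) ≥ 2. (This is only a lower bound: in general the CP rank may exceed every unfolding rank, so we still need to exhibit 2 rank-1 terms summing to T.)
Upper bound — finding two terms. Write S_k = T[:,:,k] for the frontal slices: S₀ = [[-11, -14, 7], [-6, -4, 2]], S₁ = [[1, -2, 1], [6, 8, -4]], S₂ = [[-12, -12, 6], [-12, -12, 6]].
If T = a₁ (x) b₁ (x) c₁ + a₂ (x) b₂ (x) c₂ then each S_k = c₁[k]·a₁b₁ᵀ + c₂[k]·a₂b₂ᵀ. S₀ and S₁ are linearly independent, so a₁b₁ᵀ and a₂b₂ᵀ must span the same plane of matrices: they are the rank-1 matrices of the form x·S₀ + y·S₁.
The 2×2 minor of x·S₀ + y·S₁ on rows {0,1}, columns {0,1} is −40·x² − 20·xy + 20·y² = (-20)·(2·x − y)(x + y), vanishing at (x:y) = (1:2) and (1:-1).
M₁ = S₀ + 2·S₁ = [[-9, -18, 9], [6, 12, -6]] = (-3)·[3, -2][1, 2, -1]ᵀ and M₂ = S₀ − S₁ = [[-12, -12, 6], [-12, -12, 6]] = (-6)·[1, 1][2, 2, -1]ᵀ, so take a₁ = [3, -2], b₁ = [1, 2, -1], a₂ = [1, 1], b₂ = [2, 2, -1].
Each slice is an integer combination of E₁ = a₁b₁ᵀ and E₂ = a₂b₂ᵀ: S₀ = −E₁ − 4·E₂, S₁ = −E₁ + 2·E₂, S₂ = −6·E₂; reading off coefficients, c₁ = [-1, -1, 0] and c₂ = [-4, 2, -6].
Hence T = [3, -2] (x) [1, 2, -1] (x) [-1, -1, 0] + [1, 1] (x) [2, 2, -1] (x) [-4, 2, -6], so rank(T) ≤ 2.
These bounds meet, so rank(T) = 2.

rank(T) = 2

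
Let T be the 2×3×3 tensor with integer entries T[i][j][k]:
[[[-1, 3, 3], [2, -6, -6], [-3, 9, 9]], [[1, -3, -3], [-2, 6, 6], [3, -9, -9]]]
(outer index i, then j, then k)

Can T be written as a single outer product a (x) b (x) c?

Yes

The mode-1 fibre T[:,0,0] = [-1, 1] gives a = (1, -1) (primitive direction); the mode-2 fibre T[0,:,0] = [-1, 2, -3] gives b = (1, -2, 3); then c[k] = T[0,0,k] / (a[0]·b[0]) = [-1, 3, 3] / 1 = (-1, 3, 3).
Expanding (1, -1) (x) (1, -2, 3) (x) (-1, 3, 3) reproduces all 18 entries of T, so T = (1, -1) (x) (1, -2, 3) (x) (-1, 3, 3) and rank(T) ≤ 1.
Equivalently every frontal slice T[:,:,k] is c[k] times the rank-1 matrix (1, -1) (x) (1, -2, 3). So T has rank 1 (it is nonzero).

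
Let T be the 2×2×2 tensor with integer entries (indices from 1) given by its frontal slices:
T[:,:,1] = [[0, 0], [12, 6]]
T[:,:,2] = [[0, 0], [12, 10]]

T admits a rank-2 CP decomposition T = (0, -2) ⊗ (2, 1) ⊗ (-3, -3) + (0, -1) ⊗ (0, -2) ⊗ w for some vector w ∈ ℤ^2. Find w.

Subtract the known terms from T to get the rank-1 residual R = (0, -1) ⊗ (0, -2) ⊗ w, so R[i,j,k] = a[i]·b[j]·w[k]. Pick indices with nonzero a[2]·b[2] = (-1)·(-2) = 2. Only the fibre through (2,2,·) is needed: R[2,2,:] = T[2,2,:] − Σₗ aₗ[2]bₗ[2]cₗ = [6, 10] − (-2)·(1)·(-3, -3) = [0, 4]. Then w[k] = R[2,2,k] / 2 for each k, giving w = [0, 4] / 2 = (0, 2).

w = (0, 2)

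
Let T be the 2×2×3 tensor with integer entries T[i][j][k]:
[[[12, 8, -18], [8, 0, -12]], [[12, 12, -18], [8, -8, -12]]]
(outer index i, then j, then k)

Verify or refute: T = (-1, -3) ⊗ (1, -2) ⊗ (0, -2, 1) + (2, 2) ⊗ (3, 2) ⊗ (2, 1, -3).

Reconstruct entry (0,0,2) from the claimed factors: Σₗ aₗ[0]bₗ[0]cₗ[2] = (-1)·(1)·(1) + (2)·(3)·(-3) = -19, but T[0,0,2] = -18. The claim is false.

No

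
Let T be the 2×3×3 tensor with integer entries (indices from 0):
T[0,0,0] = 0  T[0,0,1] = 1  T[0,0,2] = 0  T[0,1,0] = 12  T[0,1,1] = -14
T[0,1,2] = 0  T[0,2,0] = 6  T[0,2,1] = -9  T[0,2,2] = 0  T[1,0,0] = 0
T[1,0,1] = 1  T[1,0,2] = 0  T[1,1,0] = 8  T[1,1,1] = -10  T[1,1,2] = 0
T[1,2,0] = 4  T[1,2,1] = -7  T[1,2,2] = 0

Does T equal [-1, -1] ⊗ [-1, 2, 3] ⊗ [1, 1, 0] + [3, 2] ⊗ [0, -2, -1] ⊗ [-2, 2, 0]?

Reconstruct entry (0,0,0) from the claimed factors: Σₗ aₗ[0]bₗ[0]cₗ[0] = (-1)·(-1)·(1) + (3)·(0)·(-2) = 1, but T[0,0,0] = 0. The claim is false.

No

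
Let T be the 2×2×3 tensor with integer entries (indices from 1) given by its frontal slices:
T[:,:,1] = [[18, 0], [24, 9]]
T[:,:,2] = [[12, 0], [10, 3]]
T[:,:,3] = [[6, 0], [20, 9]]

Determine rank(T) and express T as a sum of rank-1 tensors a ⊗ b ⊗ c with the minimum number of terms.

rank(T) = 2

Lower bound: in the mode-2 unfolding of T (rows indexed by j, columns by (i,k)) the 2×2 minor on rows j ∈ {1, 2}, columns (i,k) ∈ {(1,1), (2,1)} is det [[18, 24], [0, 9]] = 162 ≠ 0, so that unfolding has rank ≥ 2 and hence rank(T) ≥ 2 (CP rank is at least every unfolding rank, though it can be larger).
Upper bound: with S_k = T[:,:,k], the two rank-1 terms a₁b₁ᵀ, a₂b₂ᵀ are the rank-1 members of the pencil x·S₁ + y·S₂.
det(x·S₁ + y·S₂) is 162·x² + 162·xy + 36·y² = 18·(3·x + 2·y)(3·x + y), vanishing at (x:y) = (2:-3) and (1:-3).
M₁ = 2·S₁ − 3·S₂ = [[0, 0], [18, 9]] = 9·(0, 1)(2, 1)ᵀ and M₂ = S₁ − 3·S₂ = [[-18, 0], [-6, 0]] = (-6)·(3, 1)(1, 0)ᵀ, so take a₁ = (0, 1), b₁ = (2, 1), a₂ = (3, 1), b₂ = (1, 0).
Each slice is an integer combination of E₁ = a₁b₁ᵀ and E₂ = a₂b₂ᵀ: S₁ = 9·E₁ + 6·E₂, S₂ = 3·E₁ + 4·E₂, S₃ = 9·E₁ + 2·E₂; reading off coefficients, c₁ = (9, 3, 9) and c₂ = (6, 4, 2).
Hence T = (0, 1) ⊗ (2, 1) ⊗ (9, 3, 9) + (3, 1) ⊗ (1, 0) ⊗ (6, 4, 2), so rank(T) ≤ 2.
These bounds meet, so rank(T) = 2.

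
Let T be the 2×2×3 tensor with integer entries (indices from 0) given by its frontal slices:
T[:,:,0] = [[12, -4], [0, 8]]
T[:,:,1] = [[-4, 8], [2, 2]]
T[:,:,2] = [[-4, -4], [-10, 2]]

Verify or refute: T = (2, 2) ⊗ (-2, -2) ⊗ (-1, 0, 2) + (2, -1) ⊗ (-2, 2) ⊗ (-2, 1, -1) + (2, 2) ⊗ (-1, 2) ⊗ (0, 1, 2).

No

Reconstruct entry (0,0,1) from the claimed factors: Σₗ aₗ[0]bₗ[0]cₗ[1] = (2)·(-2)·(0) + (2)·(-2)·(1) + (2)·(-1)·(1) = -6, but T[0,0,1] = -4. The claim is false.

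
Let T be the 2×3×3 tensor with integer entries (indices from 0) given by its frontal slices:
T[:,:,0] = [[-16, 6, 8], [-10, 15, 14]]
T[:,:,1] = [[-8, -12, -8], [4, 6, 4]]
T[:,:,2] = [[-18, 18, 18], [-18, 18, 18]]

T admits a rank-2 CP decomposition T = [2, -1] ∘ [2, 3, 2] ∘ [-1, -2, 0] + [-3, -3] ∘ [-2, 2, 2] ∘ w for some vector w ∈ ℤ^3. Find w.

w = [-2, 0, -3]

Subtract the known terms from T to get the rank-1 residual R = [-3, -3] ∘ [-2, 2, 2] ∘ w, so R[i,j,k] = a[i]·b[j]·w[k]. Pick indices with nonzero a[0]·b[0] = (-3)·(-2) = 6. Only the fibre through (0,0,·) is needed: R[0,0,:] = T[0,0,:] − Σₗ aₗ[0]bₗ[0]cₗ = [-16, -8, -18] − (2)·(2)·[-1, -2, 0] = [-12, 0, -18]. Then w[k] = R[0,0,k] / 6 for each k, giving w = [-12, 0, -18] / 6 = [-2, 0, -3].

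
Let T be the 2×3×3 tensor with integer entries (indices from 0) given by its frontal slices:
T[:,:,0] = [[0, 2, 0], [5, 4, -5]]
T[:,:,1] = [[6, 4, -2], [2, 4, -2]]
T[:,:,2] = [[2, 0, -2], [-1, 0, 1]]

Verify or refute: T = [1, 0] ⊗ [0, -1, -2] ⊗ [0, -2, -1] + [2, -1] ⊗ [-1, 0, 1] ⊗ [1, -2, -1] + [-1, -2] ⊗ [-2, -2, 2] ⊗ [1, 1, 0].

Reconstruct entry (0,1,2) from the claimed factors: Σₗ aₗ[0]bₗ[1]cₗ[2] = (1)·(-1)·(-1) + (2)·(0)·(-1) + (-1)·(-2)·(0) = 1, but T[0,1,2] = 0. The claim is false.

No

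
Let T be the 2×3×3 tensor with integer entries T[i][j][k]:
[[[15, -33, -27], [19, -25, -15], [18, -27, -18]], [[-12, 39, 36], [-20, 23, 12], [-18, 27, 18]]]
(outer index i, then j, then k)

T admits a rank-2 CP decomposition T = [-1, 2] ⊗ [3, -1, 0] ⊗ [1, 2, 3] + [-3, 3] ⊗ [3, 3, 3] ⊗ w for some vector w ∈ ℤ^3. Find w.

Subtract the known terms from T to get the rank-1 residual R = [-3, 3] ⊗ [3, 3, 3] ⊗ w, so R[i,j,k] = a[i]·b[j]·w[k]. Pick indices with nonzero a[0]·b[0] = (-3)·(3) = -9. Only the fibre through (0,0,·) is needed: R[0,0,:] = T[0,0,:] − Σₗ aₗ[0]bₗ[0]cₗ = [15, -33, -27] − (-1)·(3)·[1, 2, 3] = [18, -27, -18]. Then w[k] = R[0,0,k] / -9 for each k, giving w = [18, -27, -18] / -9 = [-2, 3, 2].

w = [-2, 3, 2]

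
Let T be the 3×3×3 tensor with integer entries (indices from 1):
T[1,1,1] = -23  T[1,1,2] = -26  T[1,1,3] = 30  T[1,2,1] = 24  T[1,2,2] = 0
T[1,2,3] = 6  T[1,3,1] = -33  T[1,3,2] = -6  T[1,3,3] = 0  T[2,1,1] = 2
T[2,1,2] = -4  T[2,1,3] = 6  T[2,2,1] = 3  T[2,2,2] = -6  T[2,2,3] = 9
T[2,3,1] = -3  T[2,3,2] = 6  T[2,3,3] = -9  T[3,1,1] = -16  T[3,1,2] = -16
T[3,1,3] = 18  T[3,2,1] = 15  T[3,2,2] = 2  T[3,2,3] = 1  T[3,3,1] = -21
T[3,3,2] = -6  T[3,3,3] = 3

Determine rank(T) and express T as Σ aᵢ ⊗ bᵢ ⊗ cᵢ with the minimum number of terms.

Lower bound: the mode-1 unfolding of T (rows indexed by i, columns by (j,k) = (1,1), (1,2), (1,3), (2,1), (2,2), (2,3), (3,1), (3,2), (3,3)) is [[-23, -26, 30, 24, 0, 6, -33, -6, 0], [2, -4, 6, 3, -6, 9, -3, 6, -9], [-16, -16, 18, 15, 2, 1, -21, -6, 3]].
There the 2×2 minor on rows i ∈ {1, 2}, columns (j,k) ∈ {(1,1), (1,2)} is det [[-23, -26], [2, -4]] = 144 ≠ 0, so this unfolding has rank ≥ 2; CP rank is at least every unfolding rank, so rank(T) ≥ 2. (This is only a lower bound: in general the CP rank may exceed every unfolding rank, so we still need to exhibit 2 rank-1 terms summing to T.)
Upper bound — finding two terms. Write S_k = T[:,:,k] for the frontal slices: S₁ = [[-23, 24, -33], [2, 3, -3], [-16, 15, -21]], S₂ = [[-26, 0, -6], [-4, -6, 6], [-16, 2, -6]], S₃ = [[30, 6, 0], [6, 9, -9], [18, 1, 3]].
If T = a₁ ⊗ b₁ ⊗ c₁ + a₂ ⊗ b₂ ⊗ c₂ then each S_k = c₁[k]·a₁b₁ᵀ + c₂[k]·a₂b₂ᵀ. S₁ and S₂ are linearly independent, so a₁b₁ᵀ and a₂b₂ᵀ must span the same plane of matrices: they are the rank-1 matrices of the form x·S₁ + y·S₂.
The 2×2 minor of x·S₁ + y·S₂ on rows {1,2}, columns {1,2} is −117·x² + 156·xy + 156·y² = (-39)·(x − 2·y)(3·x + 2·y), vanishing at (x:y) = (2:1) and (2:-3).
M₁ = 2·S₁ + S₂ = [[-72, 48, -72], [0, 0, 0], [-48, 32, -48]] = (-8)·[3, 0, 2][3, -2, 3]ᵀ and M₂ = 2·S₁ − 3·S₂ = [[32, 48, -48], [16, 24, -24], [16, 24, -24]] = 8·[2, 1, 1][2, 3, -3]ᵀ, so take a₁ = [3, 0, 2], b₁ = [3, -2, 3], a₂ = [2, 1, 1], b₂ = [2, 3, -3].
Each slice is an integer combination of E₁ = a₁b₁ᵀ and E₂ = a₂b₂ᵀ: S₁ = −3·E₁ + E₂, S₂ = −2·E₁ − 2·E₂, S₃ = 2·E₁ + 3·E₂; reading off coefficients, c₁ = [-3, -2, 2] and c₂ = [1, -2, 3].
Hence T = [3, 0, 2] ⊗ [3, -2, 3] ⊗ [-3, -2, 2] + [2, 1, 1] ⊗ [2, 3, -3] ⊗ [1, -2, 3], so rank(T) ≤ 2.
These bounds meet, so rank(T) = 2.

rank(T) = 2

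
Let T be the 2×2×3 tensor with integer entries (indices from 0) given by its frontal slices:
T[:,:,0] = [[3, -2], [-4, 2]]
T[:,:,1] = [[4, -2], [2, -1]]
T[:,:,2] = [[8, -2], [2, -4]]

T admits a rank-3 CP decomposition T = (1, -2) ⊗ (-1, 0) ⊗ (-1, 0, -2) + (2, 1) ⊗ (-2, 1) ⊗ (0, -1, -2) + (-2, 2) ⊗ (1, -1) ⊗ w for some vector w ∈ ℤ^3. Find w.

Subtract the known terms from T to get the rank-1 residual R = (-2, 2) ⊗ (1, -1) ⊗ w, so R[i,j,k] = a[i]·b[j]·w[k]. Pick indices with nonzero a[0]·b[0] = (-2)·(1) = -2. Only the fibre through (0,0,·) is needed: R[0,0,:] = T[0,0,:] − Σₗ aₗ[0]bₗ[0]cₗ = [3, 4, 8] − (1)·(-1)·(-1, 0, -2) − (2)·(-2)·(0, -1, -2) = [2, 0, -2]. Then w[k] = R[0,0,k] / -2 for each k, giving w = [2, 0, -2] / -2 = (-1, 0, 1).

w = (-1, 0, 1)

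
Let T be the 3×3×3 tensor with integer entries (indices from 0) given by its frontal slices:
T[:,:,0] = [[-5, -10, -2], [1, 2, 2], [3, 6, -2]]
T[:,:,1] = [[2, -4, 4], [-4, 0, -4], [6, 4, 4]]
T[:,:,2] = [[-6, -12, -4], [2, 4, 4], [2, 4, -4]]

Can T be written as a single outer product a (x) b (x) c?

No

The mode-2 unfolding of T (rows indexed by j, columns by (i,k) = (0,0), (0,1), (0,2), (1,0), (1,1), (1,2), (2,0), (2,1), (2,2)) is [[-5, 2, -6, 1, -4, 2, 3, 6, 2], [-10, -4, -12, 2, 0, 4, 6, 4, 4], [-2, 4, -4, 2, -4, 4, -2, 4, -4]].
There the 3×3 minor on rows j ∈ {0, 1, 2}, columns (i,k) ∈ {(0,0), (0,1), (0,2)} is det [[-5, 2, -6], [-10, -4, -12], [-2, 4, -4]] = -64 ≠ 0, so this unfolding has rank ≥ 3; CP rank is at least every unfolding rank, so rank(T) ≥ 3.
In particular rank(T) ≥ 3 > 1, so T is not rank-1.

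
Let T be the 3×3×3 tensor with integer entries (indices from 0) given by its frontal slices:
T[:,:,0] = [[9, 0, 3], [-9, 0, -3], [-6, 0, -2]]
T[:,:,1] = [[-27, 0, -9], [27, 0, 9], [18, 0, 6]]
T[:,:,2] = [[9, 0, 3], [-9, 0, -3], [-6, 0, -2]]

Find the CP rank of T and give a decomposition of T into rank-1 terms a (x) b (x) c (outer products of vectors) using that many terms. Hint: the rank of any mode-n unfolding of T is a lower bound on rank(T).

Lower bound: T ≠ 0 (e.g. T[0,0,0] = 9), so rank(T) ≥ 1.
Upper bound: if T = a (x) b (x) c then every fibre of T is a multiple of the corresponding factor, so read the factors off the fibres through the nonzero entry T[0,0,0] = 9.
The mode-1 fibre T[:,0,0] = [9, -9, -6] gives a = (3, -3, -2) (primitive direction); the mode-2 fibre T[0,:,0] = [9, 0, 3] gives b = (3, 0, 1); then c[k] = T[0,0,k] / (a[0]·b[0]) = [9, -27, 9] / 9 = (1, -3, 1).
Expanding (3, -3, -2) (x) (3, 0, 1) (x) (1, -3, 1) reproduces all 27 entries of T, so T = (3, -3, -2) (x) (3, 0, 1) (x) (1, -3, 1) and rank(T) ≤ 1.
These bounds meet, so rank(T) = 1.
Check entry T[0,0,1] = -27: (3)·(3)·(-3) = -27.

rank(T) = 1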